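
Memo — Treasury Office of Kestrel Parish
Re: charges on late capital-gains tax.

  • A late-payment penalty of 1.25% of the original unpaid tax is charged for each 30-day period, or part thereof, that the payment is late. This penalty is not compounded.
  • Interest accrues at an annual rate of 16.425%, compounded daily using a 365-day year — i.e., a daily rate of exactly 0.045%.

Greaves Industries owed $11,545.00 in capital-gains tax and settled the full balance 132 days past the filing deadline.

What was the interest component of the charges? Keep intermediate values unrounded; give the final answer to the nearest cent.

$706.39

Interest: $11,545.00 × ((1 + 0.00045)^132 − 1) = $11,545.00 × 0.06118546… = $706.3861…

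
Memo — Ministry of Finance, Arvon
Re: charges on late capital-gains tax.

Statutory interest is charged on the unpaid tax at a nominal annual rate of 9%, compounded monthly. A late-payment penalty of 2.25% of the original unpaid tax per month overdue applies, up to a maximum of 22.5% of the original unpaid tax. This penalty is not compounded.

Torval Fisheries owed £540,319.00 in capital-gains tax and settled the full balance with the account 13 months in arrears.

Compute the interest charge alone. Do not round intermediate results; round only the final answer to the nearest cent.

£55,118.18

Interest (9%/yr ÷ 12 = 0.75%/month): £540,319.00 × ((1 + 0.0075)^13 − 1) = £55,118.1840…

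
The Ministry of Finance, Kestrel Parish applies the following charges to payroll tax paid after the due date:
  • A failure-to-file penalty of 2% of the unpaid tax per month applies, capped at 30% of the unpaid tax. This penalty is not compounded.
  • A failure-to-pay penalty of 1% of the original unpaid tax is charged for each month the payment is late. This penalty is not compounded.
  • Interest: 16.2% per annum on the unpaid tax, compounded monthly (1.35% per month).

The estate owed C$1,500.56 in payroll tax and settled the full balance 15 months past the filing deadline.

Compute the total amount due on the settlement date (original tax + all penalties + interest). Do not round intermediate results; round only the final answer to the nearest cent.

C$2,510.14

Failure-to-file: 15 × 2% × C$1,500.56 = C$450.17…, capped at 30% × C$1,500.56 = C$450.17…
Failure-to-pay penalty: 15 × 1% × C$1,500.56 = C$225.08…
Interest: C$1,500.56 × ((1 + 0.0135)^15 − 1) = C$1,500.56 × 0.2228024… = C$334.3284…
Total = C$1,500.56 + C$675.2520 + C$334.3284… = C$2,510.14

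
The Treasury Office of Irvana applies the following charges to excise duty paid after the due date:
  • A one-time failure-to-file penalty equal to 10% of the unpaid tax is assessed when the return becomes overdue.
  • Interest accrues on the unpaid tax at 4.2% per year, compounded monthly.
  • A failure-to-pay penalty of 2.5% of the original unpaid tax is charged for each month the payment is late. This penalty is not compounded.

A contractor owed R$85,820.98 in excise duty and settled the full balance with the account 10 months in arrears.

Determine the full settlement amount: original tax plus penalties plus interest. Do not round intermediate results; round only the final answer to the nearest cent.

R$118,909.81

Failure-to-file penalty: 10% × R$85,820.98 = R$8,582.10…
Failure-to-pay penalty: 10 × 2.5% × R$85,820.98 = R$21,455.25…
Interest (4.2%/yr ÷ 12 = 0.35%/month): R$85,820.98 × ((1 + 0.0035)^10 − 1) = R$3,051.4874…
Total = R$85,820.98 + R$30,037.3430 + R$3,051.4874… = R$118,909.81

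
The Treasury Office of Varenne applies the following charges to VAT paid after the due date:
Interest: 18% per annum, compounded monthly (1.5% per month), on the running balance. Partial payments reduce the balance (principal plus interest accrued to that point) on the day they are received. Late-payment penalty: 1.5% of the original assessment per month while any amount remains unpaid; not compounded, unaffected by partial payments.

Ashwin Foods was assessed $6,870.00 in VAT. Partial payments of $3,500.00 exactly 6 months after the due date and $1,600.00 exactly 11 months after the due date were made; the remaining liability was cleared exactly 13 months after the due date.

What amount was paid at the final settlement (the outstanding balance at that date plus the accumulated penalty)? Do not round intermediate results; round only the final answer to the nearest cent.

$4,143.94

Balance at month 6: $6,870.0000 × (1 + 0.015)^6 = $7,511.9552…
After $3,500.00 payment: $7,511.9552… − $3,500.00 = $4,011.9552…
Balance at month 11: $4,011.9552… × (1 + 0.015)^5 = $4,322.0152…
After $1,600.00 payment: $4,322.0152… − $1,600.00 = $2,722.0152…
Balance at month 13: $2,722.0152… × (1 + 0.015)^2 = $2,804.2881…
Penalty: 13 × 1.5% × $6,870.00 = $1,339.65
Final settlement = outstanding balance + penalty = $2,804.2881… + $1,339.65 = $4,143.94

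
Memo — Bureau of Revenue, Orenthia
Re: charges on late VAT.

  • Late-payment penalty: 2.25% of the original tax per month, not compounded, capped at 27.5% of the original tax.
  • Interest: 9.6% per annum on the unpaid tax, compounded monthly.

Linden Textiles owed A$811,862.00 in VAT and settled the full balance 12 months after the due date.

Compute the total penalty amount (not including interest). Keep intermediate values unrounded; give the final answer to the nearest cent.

Penalty: 12 × 2.25% × A$811,862.00 = A$219,202.74 (below the 27.5% cap of A$223,262.05)

A$219,202.74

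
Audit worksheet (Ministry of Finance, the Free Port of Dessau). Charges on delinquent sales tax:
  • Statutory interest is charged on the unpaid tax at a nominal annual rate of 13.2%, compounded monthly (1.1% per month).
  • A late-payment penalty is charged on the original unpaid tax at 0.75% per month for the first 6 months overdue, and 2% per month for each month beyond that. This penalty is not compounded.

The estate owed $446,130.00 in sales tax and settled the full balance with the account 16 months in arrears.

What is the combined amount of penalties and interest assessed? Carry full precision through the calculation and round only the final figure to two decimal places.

$194,643.27

Penalty, months 1–6: 6 × 0.75% × $446,130.00 = $20,075.85
Penalty, months 7–16: 10 × 2% × $446,130.00 = $89,226.00
Interest: $446,130.00 × ((1 + 0.011)^16 − 1) = $446,130.00 × 0.1912927… = $85,341.4232…
Penalties + interest = $109,301.8500 + $85,341.4232… = $194,643.27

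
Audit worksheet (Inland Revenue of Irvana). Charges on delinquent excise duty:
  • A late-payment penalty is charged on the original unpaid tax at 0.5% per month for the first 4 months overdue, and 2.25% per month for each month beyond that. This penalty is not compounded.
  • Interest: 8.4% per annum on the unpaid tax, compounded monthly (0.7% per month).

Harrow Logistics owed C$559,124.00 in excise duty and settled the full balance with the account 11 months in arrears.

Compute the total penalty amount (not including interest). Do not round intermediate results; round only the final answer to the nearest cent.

C$99,244.51

Penalty, months 1–4: 4 × 0.5% × C$559,124.00 = C$11,182.48
Penalty, months 5–11: 7 × 2.25% × C$559,124.00 = C$88,062.03
Total penalty = C$11,182.48 + C$88,062.03 = C$99,244.51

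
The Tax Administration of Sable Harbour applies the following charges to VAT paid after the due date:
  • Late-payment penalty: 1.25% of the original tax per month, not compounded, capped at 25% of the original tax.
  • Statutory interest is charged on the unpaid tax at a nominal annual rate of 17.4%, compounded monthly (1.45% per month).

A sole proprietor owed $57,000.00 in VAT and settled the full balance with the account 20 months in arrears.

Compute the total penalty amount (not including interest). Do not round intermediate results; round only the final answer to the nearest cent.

$14,250.00

Penalty (uncapped): 20 × 1.25% × $57,000.00 = $14,250.00; cap = 25% × $57,000.00 = $14,250.00 → penalty = $14,250.00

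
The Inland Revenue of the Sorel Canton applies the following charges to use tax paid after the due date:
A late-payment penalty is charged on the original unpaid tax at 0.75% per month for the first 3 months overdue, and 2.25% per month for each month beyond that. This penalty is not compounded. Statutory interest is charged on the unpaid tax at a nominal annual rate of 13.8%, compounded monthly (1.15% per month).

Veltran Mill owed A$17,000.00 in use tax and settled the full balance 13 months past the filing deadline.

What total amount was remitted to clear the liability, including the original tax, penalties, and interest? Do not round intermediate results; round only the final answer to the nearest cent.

Penalty, months 1–3: 3 × 0.75% × A$17,000.00 = A$382.50
Penalty, months 4–13: 10 × 2.25% × A$17,000.00 = A$3,825.00
Interest: A$17,000.00 × ((1 + 0.0115)^13 − 1) = A$17,000.00 × 0.1602632… = A$2,724.4751…
Total = A$17,000.00 + A$4,207.5000 + A$2,724.4751… = A$23,931.98

A$23,931.98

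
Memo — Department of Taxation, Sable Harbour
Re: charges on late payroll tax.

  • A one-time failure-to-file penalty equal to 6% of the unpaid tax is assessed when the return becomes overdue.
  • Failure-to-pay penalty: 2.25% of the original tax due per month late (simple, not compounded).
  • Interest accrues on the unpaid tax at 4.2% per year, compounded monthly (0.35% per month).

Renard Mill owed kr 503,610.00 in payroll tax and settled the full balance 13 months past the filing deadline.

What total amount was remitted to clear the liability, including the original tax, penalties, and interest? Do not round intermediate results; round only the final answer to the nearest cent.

Failure-to-file penalty: 6% × kr 503,610.00 = kr 30,216.60
Failure-to-pay penalty = 2.25% × kr 503,610.00 × 13 mo = kr 147,305.93…
Interest: kr 503,610.00 × ((1 + 0.0035)^13 − 1) = kr 503,610.00 × 0.0464679… = kr 23,401.6841…
Total = kr 503,610.00 + kr 177,522.5250 + kr 23,401.6841… = kr 704,534.21

kr 704,534.21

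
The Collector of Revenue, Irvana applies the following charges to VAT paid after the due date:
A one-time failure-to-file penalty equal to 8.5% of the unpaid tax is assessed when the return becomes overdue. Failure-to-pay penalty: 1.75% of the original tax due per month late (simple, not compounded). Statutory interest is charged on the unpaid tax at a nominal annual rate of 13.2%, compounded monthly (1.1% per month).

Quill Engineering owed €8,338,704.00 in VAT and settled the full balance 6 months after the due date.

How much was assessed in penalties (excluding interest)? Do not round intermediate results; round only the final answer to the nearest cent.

€1,584,353.76

Failure-to-file penalty: 8.5% × €8,338,704.00 = €708,789.84
Failure-to-pay penalty: 6 × 1.75% × €8,338,704.00 = €875,563.92
Total penalty = €708,789.84 + €875,563.92 = €1,584,353.76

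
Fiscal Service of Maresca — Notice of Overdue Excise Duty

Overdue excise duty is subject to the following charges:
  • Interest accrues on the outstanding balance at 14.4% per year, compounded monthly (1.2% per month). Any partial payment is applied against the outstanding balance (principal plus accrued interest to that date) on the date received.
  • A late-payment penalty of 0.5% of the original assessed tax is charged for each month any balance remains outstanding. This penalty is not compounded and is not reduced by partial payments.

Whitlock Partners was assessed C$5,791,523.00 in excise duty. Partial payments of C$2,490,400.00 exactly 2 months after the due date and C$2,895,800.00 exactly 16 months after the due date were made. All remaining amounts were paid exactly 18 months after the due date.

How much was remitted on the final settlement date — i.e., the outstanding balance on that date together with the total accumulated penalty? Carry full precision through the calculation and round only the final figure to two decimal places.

C$1,720,060.59

Balance at month 2: C$5,791,523.0000 × (1 + 0.012)^2 = C$5,931,353.5313…
After C$2,490,400.00 payment: C$5,931,353.5313… − C$2,490,400.00 = C$3,440,953.5313…
Balance at month 16: C$3,440,953.5313… × (1 + 0.012)^14 = C$4,066,361.4803…
After C$2,895,800.00 payment: C$4,066,361.4803… − C$2,895,800.00 = C$1,170,561.4803…
Balance at month 18: C$1,170,561.4803… × (1 + 0.012)^2 = C$1,198,823.5167…
Penalty: 18 × 0.5% × C$5,791,523.00 = C$521,237.07
Final settlement = outstanding balance + penalty = C$1,198,823.5167… + C$521,237.07 = C$1,720,060.59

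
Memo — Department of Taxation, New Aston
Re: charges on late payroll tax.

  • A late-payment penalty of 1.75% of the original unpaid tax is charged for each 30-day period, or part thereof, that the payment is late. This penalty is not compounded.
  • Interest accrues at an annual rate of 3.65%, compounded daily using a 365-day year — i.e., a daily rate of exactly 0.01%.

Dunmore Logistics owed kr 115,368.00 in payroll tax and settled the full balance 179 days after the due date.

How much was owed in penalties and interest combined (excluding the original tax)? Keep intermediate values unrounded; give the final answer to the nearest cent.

Penalty periods: ⌈179/30⌉ = 6; penalty = 6 × 1.75% × kr 115,368.00 = kr 12,113.64
Interest: kr 115,368.00 × ((1 + 0.0001)^179 − 1) = kr 115,368.00 × 0.01806025… = kr 2,083.5754…
Penalties + interest = kr 12,113.6400 + kr 2,083.5754… = kr 14,197.22

kr 14,197.22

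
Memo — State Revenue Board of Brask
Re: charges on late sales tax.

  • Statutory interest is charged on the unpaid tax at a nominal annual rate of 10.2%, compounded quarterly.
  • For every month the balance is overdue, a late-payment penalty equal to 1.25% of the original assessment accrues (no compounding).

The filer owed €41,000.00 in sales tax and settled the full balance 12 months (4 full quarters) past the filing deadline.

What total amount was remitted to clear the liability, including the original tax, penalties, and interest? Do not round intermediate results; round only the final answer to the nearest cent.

€51,494.70

Late-payment penalty: 12 × 1.25% × €41,000.00 = €6,150.00
Interest (10.2%/yr ÷ 4 = 2.55%/quarter): €41,000.00 × ((1 + 0.0255)^4 − 1) = €4,344.6982…
Total = €41,000.00 + €6,150.0000 + €4,344.6982… = €51,494.70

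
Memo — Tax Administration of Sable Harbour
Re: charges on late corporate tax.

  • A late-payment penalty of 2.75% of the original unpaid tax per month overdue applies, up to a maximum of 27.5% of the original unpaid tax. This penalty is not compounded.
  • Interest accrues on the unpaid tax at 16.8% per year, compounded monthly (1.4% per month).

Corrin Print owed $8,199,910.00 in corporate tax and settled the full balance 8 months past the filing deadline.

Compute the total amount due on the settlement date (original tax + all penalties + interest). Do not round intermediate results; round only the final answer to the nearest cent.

Penalty: 8 × 2.75% × $8,199,910.00 = $1,803,980.20 (below the 27.5% cap of $2,254,975.25)
Interest: $8,199,910.00 × ((1 + 0.014)^8 − 1) = $8,199,910.00 × 0.1176444… = $964,673.3563…
Total = $8,199,910.00 + $1,803,980.2000 + $964,673.3563… = $10,968,563.56

$10,968,563.56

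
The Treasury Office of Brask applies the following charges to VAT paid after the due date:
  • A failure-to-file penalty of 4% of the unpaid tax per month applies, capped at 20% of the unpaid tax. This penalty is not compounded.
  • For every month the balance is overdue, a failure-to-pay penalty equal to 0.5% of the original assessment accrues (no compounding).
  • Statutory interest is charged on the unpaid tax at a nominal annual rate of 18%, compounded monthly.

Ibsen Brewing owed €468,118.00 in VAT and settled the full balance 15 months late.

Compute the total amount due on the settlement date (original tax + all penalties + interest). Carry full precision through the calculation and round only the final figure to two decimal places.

Failure-to-file: 15 × 4% × €468,118.00 = €280,870.80, capped at 20% × €468,118.00 = €93,623.60
Failure-to-pay penalty = 0.5% × €468,118.00 × 15 mo = €35,108.85
Interest (18%/yr ÷ 12 = 1.5%/month): €468,118.00 × ((1 + 0.015)^15 − 1) = €117,138.1346…
Total = €468,118.00 + €128,732.4500 + €117,138.1346… = €713,988.58

€713,988.58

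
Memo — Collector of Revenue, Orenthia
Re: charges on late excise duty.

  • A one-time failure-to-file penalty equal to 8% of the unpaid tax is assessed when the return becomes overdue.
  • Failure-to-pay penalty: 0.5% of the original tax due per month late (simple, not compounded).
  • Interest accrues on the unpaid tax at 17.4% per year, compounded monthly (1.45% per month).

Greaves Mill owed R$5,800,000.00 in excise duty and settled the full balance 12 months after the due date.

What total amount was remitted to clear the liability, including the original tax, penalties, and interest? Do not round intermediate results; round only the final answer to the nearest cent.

Failure-to-file penalty: 8% × R$5,800,000.00 = R$464,000.00
Failure-to-pay penalty: 12 × 0.5% × R$5,800,000.00 = R$348,000.00
Interest: R$5,800,000.00 × ((1 + 0.0145)^12 − 1) = R$5,800,000.00 × 0.1885696… = R$1,093,703.6530…
Total = R$5,800,000.00 + R$812,000.0000 + R$1,093,703.6530… = R$7,705,703.65

R$7,705,703.65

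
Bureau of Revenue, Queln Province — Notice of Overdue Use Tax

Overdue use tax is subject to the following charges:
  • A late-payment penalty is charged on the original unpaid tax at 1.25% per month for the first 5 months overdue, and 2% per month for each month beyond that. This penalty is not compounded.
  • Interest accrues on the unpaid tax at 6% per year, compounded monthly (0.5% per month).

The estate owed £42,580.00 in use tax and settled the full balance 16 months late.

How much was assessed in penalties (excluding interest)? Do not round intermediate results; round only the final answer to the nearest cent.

Penalty, months 1–5: 5 × 1.25% × £42,580.00 = £2,661.25
Penalty, months 6–16: 11 × 2% × £42,580.00 = £9,367.60
Total penalty = £2,661.25 + £9,367.60 = £12,028.85

£12,028.85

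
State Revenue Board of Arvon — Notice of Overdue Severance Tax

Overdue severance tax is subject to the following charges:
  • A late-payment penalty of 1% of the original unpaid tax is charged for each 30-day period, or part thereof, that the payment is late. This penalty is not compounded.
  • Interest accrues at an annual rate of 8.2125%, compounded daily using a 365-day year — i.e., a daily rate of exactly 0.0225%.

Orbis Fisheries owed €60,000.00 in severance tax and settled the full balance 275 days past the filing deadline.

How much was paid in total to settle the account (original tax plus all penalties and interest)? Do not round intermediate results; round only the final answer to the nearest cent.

€69,829.32

Penalty periods: ⌈275/30⌉ = 10; penalty = 10 × 1% × €60,000.00 = €6,000.00
Interest: €60,000.00 × ((1 + 0.000225)^275 − 1) = €60,000.00 × 0.06382195… = €3,829.3172…
Total = €60,000.00 + €6,000.0000 + €3,829.3172… = €69,829.32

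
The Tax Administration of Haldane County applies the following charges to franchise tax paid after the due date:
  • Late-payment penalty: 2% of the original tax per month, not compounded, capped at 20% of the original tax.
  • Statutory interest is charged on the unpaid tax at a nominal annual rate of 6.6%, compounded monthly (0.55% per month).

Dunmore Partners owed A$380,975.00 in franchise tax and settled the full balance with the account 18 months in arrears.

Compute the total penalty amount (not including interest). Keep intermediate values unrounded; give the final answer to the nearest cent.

A$76,195.00

Penalty (uncapped): 18 × 2% × A$380,975.00 = A$137,151.00; cap = 20% × A$380,975.00 = A$76,195.00 → penalty = A$76,195.00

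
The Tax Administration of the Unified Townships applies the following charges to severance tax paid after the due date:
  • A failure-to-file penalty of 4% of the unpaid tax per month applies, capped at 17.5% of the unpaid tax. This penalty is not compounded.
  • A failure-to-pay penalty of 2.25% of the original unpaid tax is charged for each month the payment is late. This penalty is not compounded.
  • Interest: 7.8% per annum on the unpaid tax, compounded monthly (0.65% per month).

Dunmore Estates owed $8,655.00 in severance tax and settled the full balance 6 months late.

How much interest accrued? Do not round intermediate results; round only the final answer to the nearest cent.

$343.08

Interest: $8,655.00 × ((1 + 0.0065)^6 − 1) = $8,655.00 × 0.0396393… = $343.0779…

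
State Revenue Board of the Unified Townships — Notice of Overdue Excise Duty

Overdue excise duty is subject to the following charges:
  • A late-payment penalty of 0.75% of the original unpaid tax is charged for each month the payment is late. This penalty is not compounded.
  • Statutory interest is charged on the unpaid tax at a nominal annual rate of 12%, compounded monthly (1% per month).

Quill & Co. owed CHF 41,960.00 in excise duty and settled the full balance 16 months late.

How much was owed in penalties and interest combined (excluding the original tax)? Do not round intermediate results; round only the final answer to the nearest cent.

Late-payment penalty = 0.75% × CHF 41,960.00 × 16 mo = CHF 5,035.20
Interest: CHF 41,960.00 × ((1 + 0.01)^16 − 1) = CHF 41,960.00 × 0.1725786… = CHF 7,241.3999…
Penalties + interest = CHF 5,035.2000 + CHF 7,241.3999… = CHF 12,276.60

CHF 12,276.60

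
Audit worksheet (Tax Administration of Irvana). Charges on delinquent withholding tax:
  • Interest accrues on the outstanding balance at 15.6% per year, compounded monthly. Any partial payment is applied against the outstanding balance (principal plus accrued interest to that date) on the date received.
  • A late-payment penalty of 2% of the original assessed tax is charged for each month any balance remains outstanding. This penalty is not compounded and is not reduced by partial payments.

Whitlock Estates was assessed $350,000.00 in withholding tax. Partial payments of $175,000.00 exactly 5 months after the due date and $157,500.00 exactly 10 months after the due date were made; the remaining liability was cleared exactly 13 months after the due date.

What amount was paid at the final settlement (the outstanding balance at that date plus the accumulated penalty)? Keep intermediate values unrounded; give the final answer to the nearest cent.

Monthly rate = 15.6% ÷ 12 = 1.3%
Balance at month 5: $350,000.0000 × (1 + 0.013)^5 = $373,349.2396…
After $175,000.00 payment: $373,349.2396… − $175,000.00 = $198,349.2396…
Balance at month 10: $198,349.2396… × (1 + 0.013)^5 = $211,581.5365…
After $157,500.00 payment: $211,581.5365… − $157,500.00 = $54,081.5365…
Balance at month 13: $54,081.5365… × (1 + 0.013)^3 = $56,218.2546…
Penalty: 13 × 2% × $350,000.00 = $91,000.00
Final settlement = outstanding balance + penalty = $56,218.2546… + $91,000.00 = $147,218.25

$147,218.25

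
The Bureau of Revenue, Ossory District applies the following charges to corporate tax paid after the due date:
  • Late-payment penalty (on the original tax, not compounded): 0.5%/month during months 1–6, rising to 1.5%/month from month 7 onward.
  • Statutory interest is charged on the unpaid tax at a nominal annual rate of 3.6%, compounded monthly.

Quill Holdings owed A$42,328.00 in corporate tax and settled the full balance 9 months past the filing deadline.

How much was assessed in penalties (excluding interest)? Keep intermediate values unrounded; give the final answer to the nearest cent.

Penalty, months 1–6: 6 × 0.5% × A$42,328.00 = A$1,269.84
Penalty, months 7–9: 3 × 1.5% × A$42,328.00 = A$1,904.76
Total penalty = A$1,269.84 + A$1,904.76 = A$3,174.60

A$3,174.60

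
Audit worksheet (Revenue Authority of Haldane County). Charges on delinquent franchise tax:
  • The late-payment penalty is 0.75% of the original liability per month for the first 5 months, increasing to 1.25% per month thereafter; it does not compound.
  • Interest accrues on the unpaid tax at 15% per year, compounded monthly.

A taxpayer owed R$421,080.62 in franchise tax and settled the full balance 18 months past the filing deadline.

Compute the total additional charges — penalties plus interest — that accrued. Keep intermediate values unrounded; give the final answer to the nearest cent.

R$189,729.41

Penalty, months 1–5: 5 × 0.75% × R$421,080.62 = R$15,790.52…
Penalty, months 6–18: 13 × 1.25% × R$421,080.62 = R$68,425.60…
Interest (15%/yr ÷ 12 = 1.25%/month): R$421,080.62 × ((1 + 0.0125)^18 − 1) = R$105,513.2845…
Penalties + interest = R$84,216.1240 + R$105,513.2845… = R$189,729.41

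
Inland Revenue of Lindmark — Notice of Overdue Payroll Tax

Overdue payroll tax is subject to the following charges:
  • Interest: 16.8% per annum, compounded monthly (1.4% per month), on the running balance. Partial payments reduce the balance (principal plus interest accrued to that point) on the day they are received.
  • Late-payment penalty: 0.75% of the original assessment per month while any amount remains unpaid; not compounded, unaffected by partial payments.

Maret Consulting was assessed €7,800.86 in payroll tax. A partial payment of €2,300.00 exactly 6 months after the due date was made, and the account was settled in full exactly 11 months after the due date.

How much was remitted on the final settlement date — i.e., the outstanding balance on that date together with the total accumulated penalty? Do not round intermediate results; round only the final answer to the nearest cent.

€7,267.92

Balance at month 6: €7,800.8600 × (1 + 0.014)^6 = €8,479.4994…
After €2,300.00 payment: €8,479.4994… − €2,300.00 = €6,179.4994…
Balance at month 11: €6,179.4994… × (1 + 0.014)^5 = €6,624.3469…
Penalty: 11 × 0.75% × €7,800.86 = €643.57…
Final settlement = outstanding balance + penalty = €6,624.3469… + €643.57… = €7,267.92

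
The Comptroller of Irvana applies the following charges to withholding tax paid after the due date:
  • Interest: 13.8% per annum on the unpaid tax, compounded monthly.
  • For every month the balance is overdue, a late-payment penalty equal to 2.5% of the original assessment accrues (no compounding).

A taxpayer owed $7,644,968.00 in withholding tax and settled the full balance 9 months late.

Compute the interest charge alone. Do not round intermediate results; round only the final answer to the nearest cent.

Interest (13.8%/yr ÷ 12 = 1.15%/month): $7,644,968.00 × ((1 + 0.0115)^9 − 1) = $828,645.5949…

$828,645.59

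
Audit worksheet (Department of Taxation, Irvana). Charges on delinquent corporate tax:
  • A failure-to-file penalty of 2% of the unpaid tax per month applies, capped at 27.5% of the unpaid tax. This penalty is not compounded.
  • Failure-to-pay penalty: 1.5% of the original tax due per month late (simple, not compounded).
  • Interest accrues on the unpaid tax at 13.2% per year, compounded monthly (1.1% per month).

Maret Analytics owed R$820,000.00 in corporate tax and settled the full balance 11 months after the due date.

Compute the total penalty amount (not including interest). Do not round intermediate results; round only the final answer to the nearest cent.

Failure-to-file: 11 × 2% × R$820,000.00 = R$180,400.00 (under the 27.5% cap)
Failure-to-pay penalty: 11 × 1.5% × R$820,000.00 = R$135,300.00
Total penalty = R$180,400.00 + R$135,300.00 = R$315,700.00

R$315,700.00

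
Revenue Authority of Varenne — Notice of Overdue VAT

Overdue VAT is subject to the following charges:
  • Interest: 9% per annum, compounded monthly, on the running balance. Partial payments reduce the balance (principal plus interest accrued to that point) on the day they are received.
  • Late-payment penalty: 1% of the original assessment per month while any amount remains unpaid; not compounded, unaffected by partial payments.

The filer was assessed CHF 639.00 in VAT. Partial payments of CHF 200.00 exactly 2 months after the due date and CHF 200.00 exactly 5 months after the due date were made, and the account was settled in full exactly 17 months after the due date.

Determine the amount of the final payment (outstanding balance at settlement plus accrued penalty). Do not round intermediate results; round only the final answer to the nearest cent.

CHF 391.70

Monthly rate = 9% ÷ 12 = 0.75%
Balance at month 2: CHF 639.0000 × (1 + 0.0075)^2 = CHF 648.6209…
After CHF 200.00 payment: CHF 648.6209… − CHF 200.00 = CHF 448.6209…
Balance at month 5: CHF 448.6209… × (1 + 0.0075)^3 = CHF 458.7908…
After CHF 200.00 payment: CHF 458.7908… − CHF 200.00 = CHF 258.7908…
Balance at month 17: CHF 258.7908… × (1 + 0.0075)^12 = CHF 283.0672…
Penalty: 17 × 1% × CHF 639.00 = CHF 108.63
Final settlement = outstanding balance + penalty = CHF 283.0672… + CHF 108.63 = CHF 391.70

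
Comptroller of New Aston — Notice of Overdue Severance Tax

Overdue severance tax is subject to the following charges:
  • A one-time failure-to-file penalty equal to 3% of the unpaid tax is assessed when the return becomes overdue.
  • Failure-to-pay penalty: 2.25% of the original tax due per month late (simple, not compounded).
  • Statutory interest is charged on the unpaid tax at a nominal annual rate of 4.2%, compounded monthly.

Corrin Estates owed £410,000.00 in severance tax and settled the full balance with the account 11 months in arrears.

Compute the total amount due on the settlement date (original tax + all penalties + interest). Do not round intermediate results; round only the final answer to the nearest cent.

£539,839.16

Failure-to-file penalty: 3% × £410,000.00 = £12,300.00
Failure-to-pay penalty: 11 × 2.25% × £410,000.00 = £101,475.00
Interest (4.2%/yr ÷ 12 = 0.35%/month): £410,000.00 × ((1 + 0.0035)^11 − 1) = £16,064.1584…
Total = £410,000.00 + £113,775.0000 + £16,064.1584… = £539,839.16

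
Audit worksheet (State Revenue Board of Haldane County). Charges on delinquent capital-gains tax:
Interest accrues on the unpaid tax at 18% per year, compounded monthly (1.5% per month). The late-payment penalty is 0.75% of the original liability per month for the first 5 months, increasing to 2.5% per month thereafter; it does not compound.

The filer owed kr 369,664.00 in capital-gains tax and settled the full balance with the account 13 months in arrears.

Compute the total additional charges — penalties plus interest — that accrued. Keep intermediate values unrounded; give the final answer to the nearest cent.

Penalty, months 1–5: 5 × 0.75% × kr 369,664.00 = kr 13,862.40
Penalty, months 6–13: 8 × 2.5% × kr 369,664.00 = kr 73,932.80
Interest: kr 369,664.00 × ((1 + 0.015)^13 − 1) = kr 369,664.00 × 0.2135524… = kr 78,942.6507…
Penalties + interest = kr 87,795.2000 + kr 78,942.6507… = kr 166,737.85

kr 166,737.85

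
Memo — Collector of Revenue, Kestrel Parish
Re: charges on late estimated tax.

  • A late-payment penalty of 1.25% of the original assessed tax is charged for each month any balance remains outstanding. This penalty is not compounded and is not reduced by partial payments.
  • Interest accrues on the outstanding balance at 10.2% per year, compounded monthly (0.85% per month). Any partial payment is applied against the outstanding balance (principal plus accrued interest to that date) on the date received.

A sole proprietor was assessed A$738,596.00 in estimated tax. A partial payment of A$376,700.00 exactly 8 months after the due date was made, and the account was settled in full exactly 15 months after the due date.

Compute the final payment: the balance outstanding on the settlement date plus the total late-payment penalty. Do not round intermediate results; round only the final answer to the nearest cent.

A$577,375.30

Balance at month 8: A$738,596.0000 × (1 + 0.0085)^8 = A$790,340.3805…
After A$376,700.00 payment: A$790,340.3805… − A$376,700.00 = A$413,640.3805…
Balance at month 15: A$413,640.3805… × (1 + 0.0085)^7 = A$438,888.5459…
Penalty: 15 × 1.25% × A$738,596.00 = A$138,486.75
Final settlement = outstanding balance + penalty = A$438,888.5459… + A$138,486.75 = A$577,375.30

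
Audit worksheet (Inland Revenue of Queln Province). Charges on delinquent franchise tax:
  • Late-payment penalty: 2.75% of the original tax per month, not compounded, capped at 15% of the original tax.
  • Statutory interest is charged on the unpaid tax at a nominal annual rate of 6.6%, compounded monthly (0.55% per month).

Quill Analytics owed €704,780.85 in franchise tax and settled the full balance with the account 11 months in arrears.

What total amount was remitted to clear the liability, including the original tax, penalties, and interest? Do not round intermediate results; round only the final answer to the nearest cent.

Penalty (uncapped): 11 × 2.75% × €704,780.85 = €213,196.21…; cap = 15% × €704,780.85 = €105,717.13… → penalty = €105,717.13…
Interest: €704,780.85 × ((1 + 0.0055)^11 − 1) = €704,780.85 × 0.0621915… = €43,831.3826…
Total = €704,780.85 + €105,717.1275 + €43,831.3826… = €854,329.36

€854,329.36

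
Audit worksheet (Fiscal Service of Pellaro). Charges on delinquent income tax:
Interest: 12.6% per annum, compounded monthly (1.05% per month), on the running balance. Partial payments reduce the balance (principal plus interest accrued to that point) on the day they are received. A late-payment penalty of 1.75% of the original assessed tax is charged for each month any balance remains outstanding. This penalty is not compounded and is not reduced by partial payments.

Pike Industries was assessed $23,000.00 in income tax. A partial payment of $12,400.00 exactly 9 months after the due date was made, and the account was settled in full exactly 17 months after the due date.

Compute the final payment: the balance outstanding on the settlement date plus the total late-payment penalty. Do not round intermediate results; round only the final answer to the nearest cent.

Balance at month 9: $23,000.0000 × (1 + 0.0105)^9 = $25,267.0591…
After $12,400.00 payment: $25,267.0591… − $12,400.00 = $12,867.0591…
Balance at month 17: $12,867.0591… × (1 + 0.0105)^8 = $13,988.4579…
Penalty: 17 × 1.75% × $23,000.00 = $6,842.50
Final settlement = outstanding balance + penalty = $13,988.4579… + $6,842.50 = $20,830.96

$20,830.96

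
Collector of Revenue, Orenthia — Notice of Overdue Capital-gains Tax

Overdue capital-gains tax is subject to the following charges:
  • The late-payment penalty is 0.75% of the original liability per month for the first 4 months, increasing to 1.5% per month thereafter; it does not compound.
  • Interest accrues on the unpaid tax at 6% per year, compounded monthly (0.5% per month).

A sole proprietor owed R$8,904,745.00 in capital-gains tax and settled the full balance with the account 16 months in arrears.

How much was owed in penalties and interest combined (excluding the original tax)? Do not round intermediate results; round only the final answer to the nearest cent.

R$2,609,723.87

Penalty, months 1–4: 4 × 0.75% × R$8,904,745.00 = R$267,142.35
Penalty, months 5–16: 12 × 1.5% × R$8,904,745.00 = R$1,602,854.10
Interest: R$8,904,745.00 × ((1 + 0.005)^16 − 1) = R$8,904,745.00 × 0.0830712… = R$739,727.4190…
Penalties + interest = R$1,869,996.4500 + R$739,727.4190… = R$2,609,723.87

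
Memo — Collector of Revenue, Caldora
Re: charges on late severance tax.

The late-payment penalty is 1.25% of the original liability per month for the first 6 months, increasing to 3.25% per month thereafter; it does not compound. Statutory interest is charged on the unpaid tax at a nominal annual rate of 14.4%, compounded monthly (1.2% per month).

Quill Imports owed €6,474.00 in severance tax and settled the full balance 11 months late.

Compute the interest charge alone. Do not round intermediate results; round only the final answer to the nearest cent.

€907.73

Interest: €6,474.00 × ((1 + 0.012)^11 − 1) = €6,474.00 × 0.1402121… = €907.7330…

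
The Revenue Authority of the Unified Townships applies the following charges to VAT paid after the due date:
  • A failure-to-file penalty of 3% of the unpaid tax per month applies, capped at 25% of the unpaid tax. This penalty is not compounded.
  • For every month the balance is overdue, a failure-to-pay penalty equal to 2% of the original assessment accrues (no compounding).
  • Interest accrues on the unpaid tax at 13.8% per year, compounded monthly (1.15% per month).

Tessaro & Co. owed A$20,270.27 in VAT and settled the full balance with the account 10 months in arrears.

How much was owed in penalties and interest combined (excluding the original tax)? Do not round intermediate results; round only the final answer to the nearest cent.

A$11,577.11

Failure-to-file: 10 × 3% × A$20,270.27 = A$6,081.08…, capped at 25% × A$20,270.27 = A$5,067.57…
Failure-to-pay penalty = 2% × A$20,270.27 × 10 mo = A$4,054.05…
Interest: A$20,270.27 × ((1 + 0.0115)^10 − 1) = A$20,270.27 × 0.1211375… = A$2,455.4894…
Penalties + interest = A$9,121.6215 + A$2,455.4894… = A$11,577.11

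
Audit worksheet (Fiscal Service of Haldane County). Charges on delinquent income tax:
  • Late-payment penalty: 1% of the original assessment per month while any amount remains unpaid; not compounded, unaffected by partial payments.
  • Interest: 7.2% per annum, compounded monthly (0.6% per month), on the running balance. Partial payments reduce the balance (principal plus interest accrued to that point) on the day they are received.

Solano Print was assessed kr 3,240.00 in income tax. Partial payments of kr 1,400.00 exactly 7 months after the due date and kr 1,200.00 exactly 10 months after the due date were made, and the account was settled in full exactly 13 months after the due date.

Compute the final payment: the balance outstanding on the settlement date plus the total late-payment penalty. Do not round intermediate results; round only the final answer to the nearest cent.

Balance at month 7: kr 3,240.0000 × (1 + 0.006)^7 = kr 3,378.5541…
After kr 1,400.00 payment: kr 3,378.5541… − kr 1,400.00 = kr 1,978.5541…
Balance at month 10: kr 1,978.5541… × (1 + 0.006)^3 = kr 2,014.3822…
After kr 1,200.00 payment: kr 2,014.3822… − kr 1,200.00 = kr 814.3822…
Balance at month 13: kr 814.3822… × (1 + 0.006)^3 = kr 829.1292…
Penalty: 13 × 1% × kr 3,240.00 = kr 421.20
Final settlement = outstanding balance + penalty = kr 829.1292… + kr 421.20 = kr 1,250.33

kr 1,250.33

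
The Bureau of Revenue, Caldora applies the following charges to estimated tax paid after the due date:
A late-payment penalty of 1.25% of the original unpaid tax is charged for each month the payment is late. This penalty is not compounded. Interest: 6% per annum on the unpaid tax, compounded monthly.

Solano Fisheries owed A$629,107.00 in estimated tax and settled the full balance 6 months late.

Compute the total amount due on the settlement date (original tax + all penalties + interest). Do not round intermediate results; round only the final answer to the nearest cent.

A$695,400.73

Late-payment penalty = 1.25% × A$629,107.00 × 6 mo = A$47,183.03…
Interest (6%/yr ÷ 12 = 0.5%/month): A$629,107.00 × ((1 + 0.005)^6 − 1) = A$19,110.7038…
Total = A$629,107.00 + A$47,183.0250 + A$19,110.7038… = A$695,400.73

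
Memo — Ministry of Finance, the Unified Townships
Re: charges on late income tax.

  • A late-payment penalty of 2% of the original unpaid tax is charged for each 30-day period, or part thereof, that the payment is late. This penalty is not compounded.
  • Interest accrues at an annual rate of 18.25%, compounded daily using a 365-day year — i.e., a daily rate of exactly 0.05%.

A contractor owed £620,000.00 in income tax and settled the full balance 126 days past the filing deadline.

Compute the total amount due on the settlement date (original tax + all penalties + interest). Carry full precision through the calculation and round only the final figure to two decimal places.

£722,306.24

Penalty periods: ⌈126/30⌉ = 5; penalty = 5 × 2% × £620,000.00 = £62,000.00
Interest: £620,000.00 × ((1 + 0.0005)^126 − 1) = £620,000.00 × 0.06501007… = £40,306.2439…
Total = £620,000.00 + £62,000.0000 + £40,306.2439… = £722,306.24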